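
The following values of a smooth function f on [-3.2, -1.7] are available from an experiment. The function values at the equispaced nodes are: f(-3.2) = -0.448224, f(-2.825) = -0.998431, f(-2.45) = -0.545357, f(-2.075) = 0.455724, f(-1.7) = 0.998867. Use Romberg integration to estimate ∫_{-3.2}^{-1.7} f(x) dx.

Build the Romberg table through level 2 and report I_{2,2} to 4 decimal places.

I_{0,0} (trapezoid, 1 panel, h=1.5000): 0.412982
I_{1,0} (trapezoid, 2 panels, h=0.7500): -0.202527
I_{2,0} (trapezoid, 4 panels, h=0.3750): -0.304778
I_{1,1} = -0.202527 + (-0.202527 − 0.412982)/3 = -0.407697
I_{2,1} = -0.304778 + (-0.304778 − (-0.202527))/3 = -0.338862
I_{2,2} = -0.338862 + (-0.338862 − (-0.407697))/15 = -0.334273

-0.3343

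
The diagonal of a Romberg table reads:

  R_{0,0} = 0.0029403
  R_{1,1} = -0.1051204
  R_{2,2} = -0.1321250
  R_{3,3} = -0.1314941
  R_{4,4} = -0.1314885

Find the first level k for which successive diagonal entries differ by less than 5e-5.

k = 4

|R_{1,1} − R_{0,0}| = 0.1080607 ≥ 5e-5
|R_{2,2} − R_{1,1}| = 0.0270046 ≥ 5e-5
|R_{3,3} − R_{2,2}| = 0.0006309 ≥ 5e-5
|R_{4,4} − R_{3,3}| = 0.0000056 < 5e-5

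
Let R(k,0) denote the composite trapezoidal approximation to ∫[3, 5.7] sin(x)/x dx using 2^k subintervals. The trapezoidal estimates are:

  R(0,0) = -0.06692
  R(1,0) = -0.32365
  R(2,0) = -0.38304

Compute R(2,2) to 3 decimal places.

Richardson extrapolation on the trapezoidal column (denominator 4−1=3):
R(1,1) = (4·(-0.32365) − (-0.06692)) / 3 = -0.40923
R(2,1) = (4·(-0.38304) − (-0.32365)) / 3 = -0.40284
R(2,2) = -0.40284 + (-0.40284 − (-0.40923))/15 = -0.40241

-0.402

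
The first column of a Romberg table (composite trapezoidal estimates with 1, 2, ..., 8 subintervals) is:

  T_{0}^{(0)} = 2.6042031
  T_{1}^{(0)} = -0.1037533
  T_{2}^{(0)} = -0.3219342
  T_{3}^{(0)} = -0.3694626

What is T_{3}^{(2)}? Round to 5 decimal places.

T_{2}^{(1)} = (4·(-0.3219342) − (-0.1037533)) / 3 = -0.3946612
T_{3}^{(1)} = (4·(-0.3694626) − (-0.3219342)) / 3 = -0.3853054
T_{3}^{(2)} = (16·(-0.3853054) − (-0.3946612)) / 15 = -0.3846817

-0.38468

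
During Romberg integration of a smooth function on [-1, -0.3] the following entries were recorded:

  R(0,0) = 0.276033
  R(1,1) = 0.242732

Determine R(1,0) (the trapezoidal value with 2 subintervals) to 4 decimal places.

0.2511

From R(1,1) = (4·R(1,0) − R(0,0))/3, solve for R(1,0):
4·R(1,0) = 3·0.242732 + 0.276033 = 1.004229
R(1,0) = 0.251057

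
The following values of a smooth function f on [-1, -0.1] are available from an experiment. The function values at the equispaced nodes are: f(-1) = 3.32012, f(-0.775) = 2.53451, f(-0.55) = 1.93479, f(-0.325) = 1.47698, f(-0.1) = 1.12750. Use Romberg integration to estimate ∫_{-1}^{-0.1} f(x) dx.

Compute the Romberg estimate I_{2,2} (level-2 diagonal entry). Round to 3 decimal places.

I_{0,0} (trapezoid, 1 panel, h=0.9000): 2.00143
I_{1,0} (trapezoid, 2 panels, h=0.4500): 1.87137
I_{2,0} (trapezoid, 4 panels, h=0.2250): 1.83827
I_{1,1} = 1.87137 + (1.87137 − 2.00143)/3 = 1.82802
I_{2,1} = 1.83827 + (1.83827 − 1.87137)/3 = 1.82724
I_{2,2} = 1.82724 + (1.82724 − 1.82802)/15 = 1.82719

1.827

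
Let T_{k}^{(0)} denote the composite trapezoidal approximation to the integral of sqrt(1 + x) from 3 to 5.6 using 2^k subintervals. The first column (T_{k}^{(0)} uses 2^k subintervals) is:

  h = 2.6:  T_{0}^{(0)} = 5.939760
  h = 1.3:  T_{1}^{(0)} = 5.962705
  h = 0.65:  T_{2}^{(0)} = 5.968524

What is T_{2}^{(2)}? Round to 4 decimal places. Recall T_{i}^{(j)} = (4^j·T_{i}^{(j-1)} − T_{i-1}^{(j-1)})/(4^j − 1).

5.9705

Richardson extrapolation on the trapezoidal column (denominator 4−1=3):
T_{1}^{(1)} = (4·5.962705 − 5.939760) / 3 = 5.970353
T_{2}^{(1)} = (4·5.968524 − 5.962705) / 3 = 5.970464
T_{2}^{(2)} = 5.970464 + (5.970464 − 5.970353)/15 = 5.970471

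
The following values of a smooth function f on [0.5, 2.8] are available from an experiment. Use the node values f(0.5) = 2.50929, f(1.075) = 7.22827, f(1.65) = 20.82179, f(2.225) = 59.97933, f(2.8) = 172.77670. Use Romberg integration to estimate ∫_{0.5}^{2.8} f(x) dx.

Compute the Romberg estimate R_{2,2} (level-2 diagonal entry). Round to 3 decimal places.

R_{0,0} (trapezoid, 1 panel, h=2.3000): 201.57889
R_{1,0} (trapezoid, 2 panels, h=1.1500): 124.73450
R_{2,0} (trapezoid, 4 panels, h=0.5750): 101.01162
R_{1,1} = 124.73450 + (124.73450 − 201.57889)/3 = 99.11970
R_{2,1} = 101.01162 + (101.01162 − 124.73450)/3 = 93.10399
R_{2,2} = 93.10399 + (93.10399 − 99.11970)/15 = 92.70294

92.703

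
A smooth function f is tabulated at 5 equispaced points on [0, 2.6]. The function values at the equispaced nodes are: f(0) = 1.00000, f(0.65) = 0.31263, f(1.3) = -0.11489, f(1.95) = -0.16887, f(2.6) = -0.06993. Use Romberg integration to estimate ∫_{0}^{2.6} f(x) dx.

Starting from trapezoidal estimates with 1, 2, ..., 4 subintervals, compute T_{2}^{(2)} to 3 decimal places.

0.281

T_{0}^{(0)} (trapezoid, 1 panel, h=2.6000): 1.20909
T_{1}^{(0)} (trapezoid, 2 panels, h=1.3000): 0.45519
T_{2}^{(0)} (trapezoid, 4 panels, h=0.6500): 0.32104
T_{1}^{(1)} = 0.45519 + (0.45519 − 1.20909)/3 = 0.20389
T_{2}^{(1)} = 0.32104 + (0.32104 − 0.45519)/3 = 0.27632
T_{2}^{(2)} = 0.27632 + (0.27632 − 0.20389)/15 = 0.28115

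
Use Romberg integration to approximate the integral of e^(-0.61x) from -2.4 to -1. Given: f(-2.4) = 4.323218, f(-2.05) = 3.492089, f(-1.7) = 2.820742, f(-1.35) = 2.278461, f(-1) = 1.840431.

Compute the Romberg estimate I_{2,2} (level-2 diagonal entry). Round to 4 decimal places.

4.0701

I_{0,0} (trapezoid, 1 panel, h=1.4000): 4.314554
I_{1,0} (trapezoid, 2 panels, h=0.7000): 4.131797
I_{2,0} (trapezoid, 4 panels, h=0.3500): 4.085591
I_{1,1} = 4.131797 + (4.131797 − 4.314554)/3 = 4.070878
I_{2,1} = 4.085591 + (4.085591 − 4.131797)/3 = 4.070189
I_{2,2} = 4.070189 + (4.070189 − 4.070878)/15 = 4.070143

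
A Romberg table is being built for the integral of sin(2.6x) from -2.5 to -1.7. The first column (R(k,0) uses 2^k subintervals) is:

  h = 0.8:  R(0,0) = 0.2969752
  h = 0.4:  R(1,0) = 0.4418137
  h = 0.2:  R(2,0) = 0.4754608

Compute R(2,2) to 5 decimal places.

0.48645

R(1,1) = (4·0.4418137 − 0.2969752) / 3 = 0.4900932
R(2,1) = 0.4754608 + (0.4754608 − 0.4418137)/3 = 0.4866765
R(2,2) = (16·0.4866765 − 0.4900932) / 15 = 0.4864487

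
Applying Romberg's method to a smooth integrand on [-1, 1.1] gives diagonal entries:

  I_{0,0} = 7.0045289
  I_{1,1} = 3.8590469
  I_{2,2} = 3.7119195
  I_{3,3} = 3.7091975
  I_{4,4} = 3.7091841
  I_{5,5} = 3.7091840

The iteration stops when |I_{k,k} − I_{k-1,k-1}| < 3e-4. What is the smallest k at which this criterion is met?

k = 4

|I_{1,1} − I_{0,0}| = 3.1454820 ≥ 3e-4
|I_{2,2} − I_{1,1}| = 0.1471274 ≥ 3e-4
|I_{3,3} − I_{2,2}| = 0.0027220 ≥ 3e-4
|I_{4,4} − I_{3,3}| = 0.0000134 < 3e-4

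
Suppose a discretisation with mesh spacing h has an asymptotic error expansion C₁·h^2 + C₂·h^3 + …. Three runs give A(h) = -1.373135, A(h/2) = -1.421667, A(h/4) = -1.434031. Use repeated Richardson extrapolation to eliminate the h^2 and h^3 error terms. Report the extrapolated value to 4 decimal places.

-1.4382

First eliminate the h^2 term (factor 2^2 = 4):
  B₁ = (4·(-1.421667) − (-1.373135))/3 = -1.437844
  B₂ = (4·(-1.434031) − (-1.421667))/3 = -1.438152
Then eliminate the h^3 term (factor 2^3 = 8):
  (8·(-1.438152) − (-1.437844))/7 = -1.438196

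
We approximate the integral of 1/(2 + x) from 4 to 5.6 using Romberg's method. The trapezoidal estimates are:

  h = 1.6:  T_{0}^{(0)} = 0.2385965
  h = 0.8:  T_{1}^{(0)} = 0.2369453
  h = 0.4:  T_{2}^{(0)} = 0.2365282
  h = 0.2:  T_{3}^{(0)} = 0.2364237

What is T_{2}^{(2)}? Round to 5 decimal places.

Richardson extrapolation on the trapezoidal column (denominator 4−1=3):
T_{1}^{(1)} = (4·0.2369453 − 0.2385965) / 3 = 0.2363949
T_{2}^{(1)} = (4·0.2365282 − 0.2369453) / 3 = 0.2363892
T_{2}^{(2)} = 0.2363892 + (0.2363892 − 0.2363949)/15 = 0.2363888

0.23639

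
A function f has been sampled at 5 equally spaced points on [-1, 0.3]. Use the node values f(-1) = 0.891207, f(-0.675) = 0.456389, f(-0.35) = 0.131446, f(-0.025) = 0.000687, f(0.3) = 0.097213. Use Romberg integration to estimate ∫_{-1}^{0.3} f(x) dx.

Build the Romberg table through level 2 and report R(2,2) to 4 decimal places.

R(0,0) (trapezoid, 1 panel, h=1.3000): 0.642473
R(1,0) (trapezoid, 2 panels, h=0.6500): 0.406676
R(2,0) (trapezoid, 4 panels, h=0.3250): 0.351888
R(1,1) = 0.406676 + (0.406676 − 0.642473)/3 = 0.328077
R(2,1) = 0.351888 + (0.351888 − 0.406676)/3 = 0.333625
R(2,2) = 0.333625 + (0.333625 − 0.328077)/15 = 0.333995

0.3340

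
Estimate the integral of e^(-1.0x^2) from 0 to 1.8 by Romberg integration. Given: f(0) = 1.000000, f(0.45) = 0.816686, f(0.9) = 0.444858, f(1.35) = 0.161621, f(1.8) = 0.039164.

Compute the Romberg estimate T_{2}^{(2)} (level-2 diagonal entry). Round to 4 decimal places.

0.8784

T_{0}^{(0)} (trapezoid, 1 panel, h=1.8000): 0.935248
T_{1}^{(0)} (trapezoid, 2 panels, h=0.9000): 0.867996
T_{2}^{(0)} (trapezoid, 4 panels, h=0.4500): 0.874236
T_{1}^{(1)} = 0.867996 + (0.867996 − 0.935248)/3 = 0.845579
T_{2}^{(1)} = 0.874236 + (0.874236 − 0.867996)/3 = 0.876316
T_{2}^{(2)} = 0.876316 + (0.876316 − 0.845579)/15 = 0.878365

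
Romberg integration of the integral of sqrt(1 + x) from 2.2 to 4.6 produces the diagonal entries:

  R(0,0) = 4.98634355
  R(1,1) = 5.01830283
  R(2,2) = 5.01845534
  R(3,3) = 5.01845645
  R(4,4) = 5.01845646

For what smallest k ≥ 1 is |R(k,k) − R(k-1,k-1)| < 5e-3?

k = 2

|R(1,1) − R(0,0)| = 0.03195928 ≥ 5e-3
|R(2,2) − R(1,1)| = 0.00015251 < 5e-3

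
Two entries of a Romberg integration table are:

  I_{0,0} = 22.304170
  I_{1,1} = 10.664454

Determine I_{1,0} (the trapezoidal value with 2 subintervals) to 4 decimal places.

From I_{1,1} = (4·I_{1,0} − I_{0,0})/3, solve for I_{1,0}:
4·I_{1,0} = 3·10.664454 + 22.304170 = 54.297532
I_{1,0} = 13.574383

13.5744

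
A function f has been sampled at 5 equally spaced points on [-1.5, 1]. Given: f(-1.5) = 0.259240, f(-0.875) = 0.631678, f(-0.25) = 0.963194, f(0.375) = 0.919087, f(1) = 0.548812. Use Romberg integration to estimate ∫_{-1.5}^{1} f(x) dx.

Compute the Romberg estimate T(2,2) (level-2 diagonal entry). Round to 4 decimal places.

1.8566

T(0,0) (trapezoid, 1 panel, h=2.5000): 1.010065
T(1,0) (trapezoid, 2 panels, h=1.2500): 1.709025
T(2,0) (trapezoid, 4 panels, h=0.6250): 1.823741
T(1,1) = 1.709025 + (1.709025 − 1.010065)/3 = 1.942012
T(2,1) = 1.823741 + (1.823741 − 1.709025)/3 = 1.861980
T(2,2) = 1.861980 + (1.861980 − 1.942012)/15 = 1.856645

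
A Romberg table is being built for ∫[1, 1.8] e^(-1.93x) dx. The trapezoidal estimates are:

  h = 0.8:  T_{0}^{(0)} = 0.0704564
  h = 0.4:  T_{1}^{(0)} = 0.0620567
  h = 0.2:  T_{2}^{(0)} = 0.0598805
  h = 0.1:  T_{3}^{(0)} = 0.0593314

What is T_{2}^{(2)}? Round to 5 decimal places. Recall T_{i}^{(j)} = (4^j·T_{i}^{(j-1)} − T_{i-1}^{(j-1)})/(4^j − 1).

0.05915

Richardson extrapolation on the trapezoidal column (denominator 4−1=3):
T_{1}^{(1)} = 0.0620567 + (0.0620567 − 0.0704564)/3 = 0.0592568
T_{2}^{(1)} = 0.0598805 + (0.0598805 − 0.0620567)/3 = 0.0591551
T_{2}^{(2)} = 0.0591551 + (0.0591551 − 0.0592568)/15 = 0.0591483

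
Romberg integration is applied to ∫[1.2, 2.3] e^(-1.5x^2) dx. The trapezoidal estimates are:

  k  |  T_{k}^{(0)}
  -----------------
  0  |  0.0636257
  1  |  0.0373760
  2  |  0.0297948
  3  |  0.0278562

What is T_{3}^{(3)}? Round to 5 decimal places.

0.02721

Richardson extrapolation on the trapezoidal column (denominator 4−1=3):
T_{1}^{(1)} = (4·0.0373760 − 0.0636257) / 3 = 0.0286261
T_{2}^{(1)} = (4·0.0297948 − 0.0373760) / 3 = 0.0272677
T_{3}^{(1)} = (4·0.0278562 − 0.0297948) / 3 = 0.0272100
T_{2}^{(2)} = 0.0272677 + (0.0272677 − 0.0286261)/15 = 0.0271771
T_{3}^{(2)} = (16·0.0272100 − 0.0272677) / 15 = 0.0272062
T_{3}^{(3)} = 0.0272062 + (0.0272062 − 0.0271771)/63 = 0.0272067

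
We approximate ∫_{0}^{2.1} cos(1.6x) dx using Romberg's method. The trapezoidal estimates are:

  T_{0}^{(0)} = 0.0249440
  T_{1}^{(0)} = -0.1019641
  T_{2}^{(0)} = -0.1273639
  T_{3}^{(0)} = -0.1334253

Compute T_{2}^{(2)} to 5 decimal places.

T_{1}^{(1)} = -0.1019641 + (-0.1019641 − 0.0249440)/3 = -0.1442668
T_{2}^{(1)} = (4·(-0.1273639) − (-0.1019641)) / 3 = -0.1358305
T_{2}^{(2)} = (16·(-0.1358305) − (-0.1442668)) / 15 = -0.1352681

-0.13527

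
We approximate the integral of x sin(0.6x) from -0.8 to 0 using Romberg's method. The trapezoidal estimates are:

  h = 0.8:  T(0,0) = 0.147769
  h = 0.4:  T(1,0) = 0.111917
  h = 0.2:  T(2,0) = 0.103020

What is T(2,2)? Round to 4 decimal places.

0.1001

Richardson extrapolation on the trapezoidal column (denominator 4−1=3):
T(1,1) = (4·0.111917 − 0.147769) / 3 = 0.099966
T(2,1) = (4·0.103020 − 0.111917) / 3 = 0.100054
T(2,2) = (16·0.100054 − 0.099966) / 15 = 0.100060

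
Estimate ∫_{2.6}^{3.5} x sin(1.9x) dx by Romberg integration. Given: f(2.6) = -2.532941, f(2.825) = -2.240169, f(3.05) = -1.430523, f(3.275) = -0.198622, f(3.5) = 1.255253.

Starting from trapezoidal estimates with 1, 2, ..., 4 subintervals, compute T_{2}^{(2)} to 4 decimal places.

T_{0}^{(0)} (trapezoid, 1 panel, h=0.9000): -0.574960
T_{1}^{(0)} (trapezoid, 2 panels, h=0.4500): -0.931215
T_{2}^{(0)} (trapezoid, 4 panels, h=0.2250): -1.014336
T_{1}^{(1)} = -0.931215 + (-0.931215 − (-0.574960))/3 = -1.049967
T_{2}^{(1)} = -1.014336 + (-1.014336 − (-0.931215))/3 = -1.042043
T_{2}^{(2)} = -1.042043 + (-1.042043 − (-1.049967))/15 = -1.041515

-1.0415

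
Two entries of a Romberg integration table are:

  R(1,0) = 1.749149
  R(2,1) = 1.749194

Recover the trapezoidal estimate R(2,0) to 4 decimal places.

1.7492

From R(2,1) = (4·R(2,0) − R(1,0))/3, solve for R(2,0):
4·R(2,0) = 3·1.749194 + 1.749149 = 6.996731
R(2,0) = 1.749183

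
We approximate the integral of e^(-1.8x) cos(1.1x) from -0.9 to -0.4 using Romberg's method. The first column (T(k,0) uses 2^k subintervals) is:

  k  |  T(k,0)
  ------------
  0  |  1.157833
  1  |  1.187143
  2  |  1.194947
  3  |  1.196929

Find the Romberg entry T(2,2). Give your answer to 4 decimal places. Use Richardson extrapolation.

1.1976

Richardson extrapolation on the trapezoidal column (denominator 4−1=3):
T(1,1) = 1.187143 + (1.187143 − 1.157833)/3 = 1.196913
T(2,1) = 1.194947 + (1.194947 − 1.187143)/3 = 1.197548
T(2,2) = 1.197548 + (1.197548 − 1.196913)/15 = 1.197590
(Column j=1 coincides with Simpson's rule on the same nodes.)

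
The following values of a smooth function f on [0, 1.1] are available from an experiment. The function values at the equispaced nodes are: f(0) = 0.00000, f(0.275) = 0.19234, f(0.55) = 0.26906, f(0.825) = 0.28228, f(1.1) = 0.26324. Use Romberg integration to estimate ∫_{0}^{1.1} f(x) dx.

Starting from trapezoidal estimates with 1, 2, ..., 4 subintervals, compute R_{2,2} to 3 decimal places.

0.248

R_{0,0} (trapezoid, 1 panel, h=1.1000): 0.14478
R_{1,0} (trapezoid, 2 panels, h=0.5500): 0.22037
R_{2,0} (trapezoid, 4 panels, h=0.2750): 0.24071
R_{1,1} = 0.22037 + (0.22037 − 0.14478)/3 = 0.24557
R_{2,1} = 0.24071 + (0.24071 − 0.22037)/3 = 0.24749
R_{2,2} = 0.24749 + (0.24749 − 0.24557)/15 = 0.24762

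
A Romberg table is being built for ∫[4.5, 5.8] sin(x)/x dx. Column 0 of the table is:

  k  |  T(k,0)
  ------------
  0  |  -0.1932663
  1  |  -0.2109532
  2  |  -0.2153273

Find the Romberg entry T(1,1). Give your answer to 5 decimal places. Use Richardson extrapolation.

-0.21685

T(1,1) = (4·(-0.2109532) − (-0.1932663)) / 3 = -0.2168488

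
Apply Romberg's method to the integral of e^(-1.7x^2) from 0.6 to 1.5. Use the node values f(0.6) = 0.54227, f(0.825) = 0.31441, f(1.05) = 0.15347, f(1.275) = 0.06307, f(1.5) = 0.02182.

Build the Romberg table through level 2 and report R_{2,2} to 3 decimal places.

0.179

R_{0,0} (trapezoid, 1 panel, h=0.9000): 0.25384
R_{1,0} (trapezoid, 2 panels, h=0.4500): 0.19598
R_{2,0} (trapezoid, 4 panels, h=0.2250): 0.18292
R_{1,1} = 0.19598 + (0.19598 − 0.25384)/3 = 0.17669
R_{2,1} = 0.18292 + (0.18292 − 0.19598)/3 = 0.17857
R_{2,2} = 0.17857 + (0.17857 − 0.17669)/15 = 0.17870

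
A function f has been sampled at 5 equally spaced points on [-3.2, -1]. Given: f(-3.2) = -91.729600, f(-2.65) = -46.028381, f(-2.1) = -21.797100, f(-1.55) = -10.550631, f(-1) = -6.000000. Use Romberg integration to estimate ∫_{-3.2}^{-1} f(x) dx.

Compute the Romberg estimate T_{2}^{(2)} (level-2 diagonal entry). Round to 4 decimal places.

-67.3738

T_{0}^{(0)} (trapezoid, 1 panel, h=2.2000): -107.502560
T_{1}^{(0)} (trapezoid, 2 panels, h=1.1000): -77.728090
T_{2}^{(0)} (trapezoid, 4 panels, h=0.5500): -69.982502
T_{1}^{(1)} = -77.728090 + (-77.728090 − (-107.502560))/3 = -67.803267
T_{2}^{(1)} = -69.982502 + (-69.982502 − (-77.728090))/3 = -67.400639
T_{2}^{(2)} = -67.400639 + (-67.400639 − (-67.803267))/15 = -67.373797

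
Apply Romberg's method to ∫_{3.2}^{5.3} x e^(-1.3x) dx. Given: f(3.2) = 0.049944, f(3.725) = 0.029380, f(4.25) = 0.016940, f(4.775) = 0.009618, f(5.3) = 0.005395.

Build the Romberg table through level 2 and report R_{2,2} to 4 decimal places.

0.0429

R_{0,0} (trapezoid, 1 panel, h=2.1000): 0.058106
R_{1,0} (trapezoid, 2 panels, h=1.0500): 0.046840
R_{2,0} (trapezoid, 4 panels, h=0.5250): 0.043894
R_{1,1} = 0.046840 + (0.046840 − 0.058106)/3 = 0.043085
R_{2,1} = 0.043894 + (0.043894 − 0.046840)/3 = 0.042912
R_{2,2} = 0.042912 + (0.042912 − 0.043085)/15 = 0.042900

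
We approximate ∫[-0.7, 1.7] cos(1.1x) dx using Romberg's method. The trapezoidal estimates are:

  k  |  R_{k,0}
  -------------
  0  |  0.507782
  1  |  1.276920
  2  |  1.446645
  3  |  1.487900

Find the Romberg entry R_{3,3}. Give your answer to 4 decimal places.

R_{1,1} = (4·1.276920 − 0.507782) / 3 = 1.533299
R_{2,1} = (4·1.446645 − 1.276920) / 3 = 1.503220
R_{3,1} = 1.487900 + (1.487900 − 1.446645)/3 = 1.501652
R_{2,2} = (16·1.503220 − 1.533299) / 15 = 1.501215
R_{3,2} = 1.501652 + (1.501652 − 1.503220)/15 = 1.501547
R_{3,3} = (64·1.501547 − 1.501215) / 63 = 1.501552
(Column j=1 coincides with Simpson's rule on the same nodes.)

1.5016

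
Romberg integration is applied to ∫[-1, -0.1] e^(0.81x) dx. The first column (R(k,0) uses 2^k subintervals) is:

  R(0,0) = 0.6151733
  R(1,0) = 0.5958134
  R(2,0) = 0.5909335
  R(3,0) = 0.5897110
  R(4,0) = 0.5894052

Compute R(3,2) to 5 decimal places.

Richardson extrapolation on the trapezoidal column (denominator 4−1=3):
R(2,1) = 0.5909335 + (0.5909335 − 0.5958134)/3 = 0.5893069
R(3,1) = (4·0.5897110 − 0.5909335) / 3 = 0.5893035
R(3,2) = 0.5893035 + (0.5893035 − 0.5893069)/15 = 0.5893033

0.58930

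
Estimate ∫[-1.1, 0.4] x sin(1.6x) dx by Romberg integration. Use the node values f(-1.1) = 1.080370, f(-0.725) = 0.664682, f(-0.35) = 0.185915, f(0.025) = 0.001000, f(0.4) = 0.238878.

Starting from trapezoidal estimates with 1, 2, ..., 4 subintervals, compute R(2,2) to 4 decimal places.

0.5461

R(0,0) (trapezoid, 1 panel, h=1.5000): 0.989436
R(1,0) (trapezoid, 2 panels, h=0.7500): 0.634154
R(2,0) (trapezoid, 4 panels, h=0.3750): 0.566708
R(1,1) = 0.634154 + (0.634154 − 0.989436)/3 = 0.515727
R(2,1) = 0.566708 + (0.566708 − 0.634154)/3 = 0.544226
R(2,2) = 0.544226 + (0.544226 − 0.515727)/15 = 0.546126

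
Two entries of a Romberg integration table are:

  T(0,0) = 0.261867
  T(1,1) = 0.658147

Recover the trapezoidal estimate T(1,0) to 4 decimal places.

From T(1,1) = (4·T(1,0) − T(0,0))/3, solve for T(1,0):
4·T(1,0) = 3·0.658147 + 0.261867 = 2.236308
T(1,0) = 0.559077

0.5591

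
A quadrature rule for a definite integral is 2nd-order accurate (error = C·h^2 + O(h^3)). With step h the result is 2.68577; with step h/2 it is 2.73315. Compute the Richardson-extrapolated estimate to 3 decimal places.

The leading error scales as h^2; refining by a factor of 2 reduces it by 2^2 = 4.
Extrapolated value = (4·A(h/2) − A(h)) / (4 − 1)
= (4·2.73315 − 2.68577) / 3
= 8.24683 / 3 = 2.74894

2.749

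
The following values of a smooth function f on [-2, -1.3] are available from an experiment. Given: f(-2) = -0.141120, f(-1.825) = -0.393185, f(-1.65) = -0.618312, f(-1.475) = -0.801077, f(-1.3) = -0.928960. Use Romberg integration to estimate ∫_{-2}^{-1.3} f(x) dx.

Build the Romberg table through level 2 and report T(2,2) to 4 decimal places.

T(0,0) (trapezoid, 1 panel, h=0.7000): -0.374528
T(1,0) (trapezoid, 2 panels, h=0.3500): -0.403673
T(2,0) (trapezoid, 4 panels, h=0.1750): -0.410832
T(1,1) = -0.403673 + (-0.403673 − (-0.374528))/3 = -0.413388
T(2,1) = -0.410832 + (-0.410832 − (-0.403673))/3 = -0.413218
T(2,2) = -0.413218 + (-0.413218 − (-0.413388))/15 = -0.413207

-0.4132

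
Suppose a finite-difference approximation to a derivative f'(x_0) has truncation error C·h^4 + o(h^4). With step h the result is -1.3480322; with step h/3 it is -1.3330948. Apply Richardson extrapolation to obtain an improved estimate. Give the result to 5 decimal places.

The leading error scales as h^4; refining by a factor of 3 reduces it by 3^4 = 81.
Extrapolated value = (81·A(h/3) − A(h)) / (81 − 1)
= (81·(-1.3330948) − (-1.3480322)) / 80
= -106.6326466 / 80 = -1.3329081

-1.33291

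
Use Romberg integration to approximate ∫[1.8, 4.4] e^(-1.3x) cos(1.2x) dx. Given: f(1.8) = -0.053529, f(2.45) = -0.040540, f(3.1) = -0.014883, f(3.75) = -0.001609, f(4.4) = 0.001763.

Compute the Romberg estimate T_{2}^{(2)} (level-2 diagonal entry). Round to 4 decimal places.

T_{0}^{(0)} (trapezoid, 1 panel, h=2.6000): -0.067296
T_{1}^{(0)} (trapezoid, 2 panels, h=1.3000): -0.052996
T_{2}^{(0)} (trapezoid, 4 panels, h=0.6500): -0.053895
T_{1}^{(1)} = -0.052996 + (-0.052996 − (-0.067296))/3 = -0.048229
T_{2}^{(1)} = -0.053895 + (-0.053895 − (-0.052996))/3 = -0.054195
T_{2}^{(2)} = -0.054195 + (-0.054195 − (-0.048229))/15 = -0.054593

-0.0546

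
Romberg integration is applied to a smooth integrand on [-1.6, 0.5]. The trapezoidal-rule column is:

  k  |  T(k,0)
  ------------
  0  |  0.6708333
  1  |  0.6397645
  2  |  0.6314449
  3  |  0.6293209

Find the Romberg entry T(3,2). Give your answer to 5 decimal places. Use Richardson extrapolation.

0.62861

Richardson extrapolation on the trapezoidal column (denominator 4−1=3):
T(2,1) = 0.6314449 + (0.6314449 − 0.6397645)/3 = 0.6286717
T(3,1) = 0.6293209 + (0.6293209 − 0.6314449)/3 = 0.6286129
T(3,2) = (16·0.6286129 − 0.6286717) / 15 = 0.6286090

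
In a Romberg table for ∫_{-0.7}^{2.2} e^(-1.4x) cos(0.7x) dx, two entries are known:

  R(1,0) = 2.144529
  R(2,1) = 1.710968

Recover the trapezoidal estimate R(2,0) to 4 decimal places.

From R(2,1) = (4·R(2,0) − R(1,0))/3, solve for R(2,0):
4·R(2,0) = 3·1.710968 + 2.144529 = 7.277433
R(2,0) = 1.819358

1.8194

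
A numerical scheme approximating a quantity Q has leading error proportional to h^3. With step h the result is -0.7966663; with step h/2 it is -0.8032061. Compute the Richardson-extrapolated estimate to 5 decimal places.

-0.80414

The leading error scales as h^3; refining by a factor of 2 reduces it by 2^3 = 8.
Extrapolated value = (8·A(h/2) − A(h)) / (8 − 1)
= (8·(-0.8032061) − (-0.7966663)) / 7
= -5.6289825 / 7 = -0.8041404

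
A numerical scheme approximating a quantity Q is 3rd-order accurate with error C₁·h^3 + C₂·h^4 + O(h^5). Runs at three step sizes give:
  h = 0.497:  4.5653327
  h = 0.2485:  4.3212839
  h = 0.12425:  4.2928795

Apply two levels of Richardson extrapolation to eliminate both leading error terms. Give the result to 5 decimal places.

First eliminate the h^3 term (factor 2^3 = 8):
  B₁ = (8·4.3212839 − 4.5653327)/7 = 4.2864198
  B₂ = (8·4.2928795 − 4.3212839)/7 = 4.2888217
Then eliminate the h^4 term (factor 2^4 = 16):
  (16·4.2888217 − 4.2864198)/15 = 4.2889818

4.28898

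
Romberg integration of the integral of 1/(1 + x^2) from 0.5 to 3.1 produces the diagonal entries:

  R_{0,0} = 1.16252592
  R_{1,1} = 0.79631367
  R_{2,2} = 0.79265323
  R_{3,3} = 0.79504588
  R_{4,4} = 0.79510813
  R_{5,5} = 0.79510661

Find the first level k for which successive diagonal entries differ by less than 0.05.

k = 2

|R_{1,1} − R_{0,0}| = 0.36621225 ≥ 0.05
|R_{2,2} − R_{1,1}| = 0.00366044 < 0.05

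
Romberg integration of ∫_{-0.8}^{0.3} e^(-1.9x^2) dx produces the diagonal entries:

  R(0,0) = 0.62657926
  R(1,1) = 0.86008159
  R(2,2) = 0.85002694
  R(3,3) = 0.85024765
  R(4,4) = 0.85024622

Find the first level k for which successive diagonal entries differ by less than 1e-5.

k = 4

|R(1,1) − R(0,0)| = 0.23350233 ≥ 1e-5
|R(2,2) − R(1,1)| = 0.01005465 ≥ 1e-5
|R(3,3) − R(2,2)| = 0.00022071 ≥ 1e-5
|R(4,4) − R(3,3)| = 0.00000143 < 1e-5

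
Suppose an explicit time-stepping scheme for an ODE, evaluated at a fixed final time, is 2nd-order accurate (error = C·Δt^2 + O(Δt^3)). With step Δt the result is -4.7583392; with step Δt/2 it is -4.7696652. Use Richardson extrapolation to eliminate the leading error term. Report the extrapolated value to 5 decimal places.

-4.77344

Extrapolated value = (4·A(Δt/2) − A(Δt)) / (4 − 1)
= (4·(-4.7696652) − (-4.7583392)) / 3
= -14.3203216 / 3 = -4.7734405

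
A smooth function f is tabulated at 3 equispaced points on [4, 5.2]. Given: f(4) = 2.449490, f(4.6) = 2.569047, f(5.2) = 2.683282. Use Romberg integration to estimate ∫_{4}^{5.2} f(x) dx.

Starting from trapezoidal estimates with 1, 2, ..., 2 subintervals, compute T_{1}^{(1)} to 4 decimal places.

T_{0}^{(0)} (trapezoid, 1 panel, h=1.2000): 3.079663
T_{1}^{(0)} (trapezoid, 2 panels, h=0.6000): 3.081260
T_{1}^{(1)} = 3.081260 + (3.081260 − 3.079663)/3 = 3.081792

3.0818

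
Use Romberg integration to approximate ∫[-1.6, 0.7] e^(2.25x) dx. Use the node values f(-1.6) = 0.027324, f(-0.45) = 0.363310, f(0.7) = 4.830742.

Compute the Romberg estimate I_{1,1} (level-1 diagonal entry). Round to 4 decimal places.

2.4193

I_{0,0} (trapezoid, 1 panel, h=2.3000): 5.586776
I_{1,0} (trapezoid, 2 panels, h=1.1500): 3.211194
I_{1,1} = 3.211194 + (3.211194 − 5.586776)/3 = 2.419333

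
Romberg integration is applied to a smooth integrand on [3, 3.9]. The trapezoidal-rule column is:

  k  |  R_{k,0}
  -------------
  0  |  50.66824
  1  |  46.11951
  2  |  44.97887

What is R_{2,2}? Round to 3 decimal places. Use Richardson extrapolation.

44.598

Richardson extrapolation on the trapezoidal column (denominator 4−1=3):
R_{1,1} = 46.11951 + (46.11951 − 50.66824)/3 = 44.60327
R_{2,1} = (4·44.97887 − 46.11951) / 3 = 44.59866
R_{2,2} = (16·44.59866 − 44.60327) / 15 = 44.59835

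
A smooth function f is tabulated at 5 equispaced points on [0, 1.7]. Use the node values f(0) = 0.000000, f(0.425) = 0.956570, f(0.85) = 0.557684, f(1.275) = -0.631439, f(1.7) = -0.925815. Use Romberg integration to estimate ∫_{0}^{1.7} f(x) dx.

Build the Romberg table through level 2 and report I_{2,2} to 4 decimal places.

0.2005

I_{0,0} (trapezoid, 1 panel, h=1.7000): -0.786943
I_{1,0} (trapezoid, 2 panels, h=0.8500): 0.080560
I_{2,0} (trapezoid, 4 panels, h=0.4250): 0.178461
I_{1,1} = 0.080560 + (0.080560 − (-0.786943))/3 = 0.369728
I_{2,1} = 0.178461 + (0.178461 − 0.080560)/3 = 0.211095
I_{2,2} = 0.211095 + (0.211095 − 0.369728)/15 = 0.200519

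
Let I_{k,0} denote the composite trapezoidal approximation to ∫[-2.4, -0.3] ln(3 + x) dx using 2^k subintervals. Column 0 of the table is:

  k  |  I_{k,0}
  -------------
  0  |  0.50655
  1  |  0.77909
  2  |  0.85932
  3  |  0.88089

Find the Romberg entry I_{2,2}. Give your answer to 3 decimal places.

Richardson extrapolation on the trapezoidal column (denominator 4−1=3):
I_{1,1} = (4·0.77909 − 0.50655) / 3 = 0.86994
I_{2,1} = (4·0.85932 − 0.77909) / 3 = 0.88606
I_{2,2} = (16·0.88606 − 0.86994) / 15 = 0.88713
(Column j=1 coincides with Simpson's rule on the same nodes.)

0.887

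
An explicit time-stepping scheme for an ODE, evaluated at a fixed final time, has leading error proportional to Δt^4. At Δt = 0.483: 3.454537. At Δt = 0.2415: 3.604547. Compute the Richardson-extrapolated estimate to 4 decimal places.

3.6145

Extrapolated value = (16·A(Δt/2) − A(Δt)) / (16 − 1)
= (16·3.604547 − 3.454537) / 15
= 54.218215 / 15 = 3.614548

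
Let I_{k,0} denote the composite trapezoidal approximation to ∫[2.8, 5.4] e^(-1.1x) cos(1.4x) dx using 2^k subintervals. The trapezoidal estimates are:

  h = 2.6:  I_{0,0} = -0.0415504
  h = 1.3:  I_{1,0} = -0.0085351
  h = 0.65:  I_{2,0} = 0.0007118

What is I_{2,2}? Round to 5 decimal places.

0.00388

Richardson extrapolation on the trapezoidal column (denominator 4−1=3):
I_{1,1} = -0.0085351 + (-0.0085351 − (-0.0415504))/3 = 0.0024700
I_{2,1} = 0.0007118 + (0.0007118 − (-0.0085351))/3 = 0.0037941
I_{2,2} = (16·0.0037941 − 0.0024700) / 15 = 0.0038824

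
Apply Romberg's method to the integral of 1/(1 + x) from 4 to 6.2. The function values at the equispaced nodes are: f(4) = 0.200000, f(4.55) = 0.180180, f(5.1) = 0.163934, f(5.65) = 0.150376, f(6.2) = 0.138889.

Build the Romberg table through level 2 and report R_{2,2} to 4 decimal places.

0.3646

R_{0,0} (trapezoid, 1 panel, h=2.2000): 0.372778
R_{1,0} (trapezoid, 2 panels, h=1.1000): 0.366716
R_{2,0} (trapezoid, 4 panels, h=0.5500): 0.365164
R_{1,1} = 0.366716 + (0.366716 − 0.372778)/3 = 0.364695
R_{2,1} = 0.365164 + (0.365164 − 0.366716)/3 = 0.364647
R_{2,2} = 0.364647 + (0.364647 − 0.364695)/15 = 0.364644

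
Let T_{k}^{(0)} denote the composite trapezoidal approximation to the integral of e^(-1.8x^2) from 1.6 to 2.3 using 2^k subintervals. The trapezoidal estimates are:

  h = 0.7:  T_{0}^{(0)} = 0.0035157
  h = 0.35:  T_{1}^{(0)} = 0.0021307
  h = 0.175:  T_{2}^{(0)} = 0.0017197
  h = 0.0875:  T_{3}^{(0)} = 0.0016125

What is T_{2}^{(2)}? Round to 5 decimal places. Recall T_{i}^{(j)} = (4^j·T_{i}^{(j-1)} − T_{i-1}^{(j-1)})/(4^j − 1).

0.00158

T_{1}^{(1)} = (4·0.0021307 − 0.0035157) / 3 = 0.0016690
T_{2}^{(1)} = (4·0.0017197 − 0.0021307) / 3 = 0.0015827
T_{2}^{(2)} = 0.0015827 + (0.0015827 − 0.0016690)/15 = 0.0015769
(Column j=1 coincides with Simpson's rule on the same nodes.)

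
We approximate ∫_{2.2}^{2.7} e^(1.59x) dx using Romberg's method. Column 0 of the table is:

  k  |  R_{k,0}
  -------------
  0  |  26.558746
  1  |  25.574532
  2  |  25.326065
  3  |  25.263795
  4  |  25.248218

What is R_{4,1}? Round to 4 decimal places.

Richardson extrapolation on the trapezoidal column (denominator 4−1=3):
R_{4,1} = 25.248218 + (25.248218 − 25.263795)/3 = 25.243026

25.2430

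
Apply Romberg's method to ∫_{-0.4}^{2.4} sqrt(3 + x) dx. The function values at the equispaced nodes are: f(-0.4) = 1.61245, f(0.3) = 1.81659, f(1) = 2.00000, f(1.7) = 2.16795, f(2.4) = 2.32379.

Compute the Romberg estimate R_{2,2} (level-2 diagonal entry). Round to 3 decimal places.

5.571

R_{0,0} (trapezoid, 1 panel, h=2.8000): 5.51074
R_{1,0} (trapezoid, 2 panels, h=1.4000): 5.55537
R_{2,0} (trapezoid, 4 panels, h=0.7000): 5.56686
R_{1,1} = 5.55537 + (5.55537 − 5.51074)/3 = 5.57025
R_{2,1} = 5.56686 + (5.56686 − 5.55537)/3 = 5.57069
R_{2,2} = 5.57069 + (5.57069 − 5.57025)/15 = 5.57072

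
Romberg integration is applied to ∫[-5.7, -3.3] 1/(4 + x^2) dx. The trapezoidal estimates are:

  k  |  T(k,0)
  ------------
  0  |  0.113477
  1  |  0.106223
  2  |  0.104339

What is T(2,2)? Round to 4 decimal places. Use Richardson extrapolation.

T(1,1) = 0.106223 + (0.106223 − 0.113477)/3 = 0.103805
T(2,1) = (4·0.104339 − 0.106223) / 3 = 0.103711
T(2,2) = (16·0.103711 − 0.103805) / 15 = 0.103705
(Column j=1 coincides with Simpson's rule on the same nodes.)

0.1037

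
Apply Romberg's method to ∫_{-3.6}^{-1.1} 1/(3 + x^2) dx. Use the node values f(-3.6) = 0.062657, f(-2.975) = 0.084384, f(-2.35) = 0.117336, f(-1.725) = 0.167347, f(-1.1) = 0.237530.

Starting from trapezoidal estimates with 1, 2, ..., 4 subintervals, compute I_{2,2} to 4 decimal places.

I_{0,0} (trapezoid, 1 panel, h=2.5000): 0.375234
I_{1,0} (trapezoid, 2 panels, h=1.2500): 0.334287
I_{2,0} (trapezoid, 4 panels, h=0.6250): 0.324475
I_{1,1} = 0.334287 + (0.334287 − 0.375234)/3 = 0.320638
I_{2,1} = 0.324475 + (0.324475 − 0.334287)/3 = 0.321204
I_{2,2} = 0.321204 + (0.321204 − 0.320638)/15 = 0.321242

0.3212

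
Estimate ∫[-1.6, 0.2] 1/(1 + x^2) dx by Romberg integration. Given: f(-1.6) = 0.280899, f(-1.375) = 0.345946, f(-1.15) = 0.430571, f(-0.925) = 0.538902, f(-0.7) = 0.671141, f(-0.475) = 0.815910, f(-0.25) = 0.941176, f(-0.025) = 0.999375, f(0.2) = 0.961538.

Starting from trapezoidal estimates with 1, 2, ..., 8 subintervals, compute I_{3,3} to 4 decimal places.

1.2095

I_{0,0} (trapezoid, 1 panel, h=1.8000): 1.118193
I_{1,0} (trapezoid, 2 panels, h=0.9000): 1.163124
I_{2,0} (trapezoid, 4 panels, h=0.4500): 1.198848
I_{3,0} (trapezoid, 8 panels, h=0.2250): 1.206954
I_{1,1} = 1.163124 + (1.163124 − 1.118193)/3 = 1.178101
I_{2,1} = 1.198848 + (1.198848 − 1.163124)/3 = 1.210756
I_{3,1} = 1.206954 + (1.206954 − 1.198848)/3 = 1.209656
I_{2,2} = 1.210756 + (1.210756 − 1.178101)/15 = 1.212933
I_{3,2} = 1.209656 + (1.209656 − 1.210756)/15 = 1.209583
I_{3,3} = 1.209583 + (1.209583 − 1.212933)/63 = 1.209530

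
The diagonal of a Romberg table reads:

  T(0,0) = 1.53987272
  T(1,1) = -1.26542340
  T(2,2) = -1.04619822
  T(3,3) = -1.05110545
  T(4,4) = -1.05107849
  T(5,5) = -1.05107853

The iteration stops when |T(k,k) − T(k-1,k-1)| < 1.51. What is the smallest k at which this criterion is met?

k = 2

|T(1,1) − T(0,0)| = 2.80529612 ≥ 1.51
|T(2,2) − T(1,1)| = 0.21922518 < 1.51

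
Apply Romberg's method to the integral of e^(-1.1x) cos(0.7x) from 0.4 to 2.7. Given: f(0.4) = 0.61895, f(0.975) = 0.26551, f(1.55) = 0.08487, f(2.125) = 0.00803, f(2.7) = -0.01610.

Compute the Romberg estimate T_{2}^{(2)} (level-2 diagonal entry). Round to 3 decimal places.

0.358

T_{0}^{(0)} (trapezoid, 1 panel, h=2.3000): 0.69328
T_{1}^{(0)} (trapezoid, 2 panels, h=1.1500): 0.44424
T_{2}^{(0)} (trapezoid, 4 panels, h=0.5750): 0.37941
T_{1}^{(1)} = 0.44424 + (0.44424 − 0.69328)/3 = 0.36123
T_{2}^{(1)} = 0.37941 + (0.37941 − 0.44424)/3 = 0.35780
T_{2}^{(2)} = 0.35780 + (0.35780 − 0.36123)/15 = 0.35757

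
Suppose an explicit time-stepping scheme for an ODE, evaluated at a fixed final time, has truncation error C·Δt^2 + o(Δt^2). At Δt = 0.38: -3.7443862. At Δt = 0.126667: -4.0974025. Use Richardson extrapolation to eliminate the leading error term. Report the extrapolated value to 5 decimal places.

Extrapolated value = (9·A(Δt/3) − A(Δt)) / (9 − 1)
= (9·(-4.0974025) − (-3.7443862)) / 8
= -33.1322363 / 8 = -4.1415295

-4.14153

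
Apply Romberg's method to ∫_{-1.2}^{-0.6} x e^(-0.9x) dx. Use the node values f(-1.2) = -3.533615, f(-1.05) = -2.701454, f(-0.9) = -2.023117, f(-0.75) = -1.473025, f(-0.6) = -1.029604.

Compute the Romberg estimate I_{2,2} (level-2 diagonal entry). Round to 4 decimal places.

I_{0,0} (trapezoid, 1 panel, h=0.6000): -1.368966
I_{1,0} (trapezoid, 2 panels, h=0.3000): -1.291418
I_{2,0} (trapezoid, 4 panels, h=0.1500): -1.271881
I_{1,1} = -1.291418 + (-1.291418 − (-1.368966))/3 = -1.265569
I_{2,1} = -1.271881 + (-1.271881 − (-1.291418))/3 = -1.265369
I_{2,2} = -1.265369 + (-1.265369 − (-1.265569))/15 = -1.265356

-1.2654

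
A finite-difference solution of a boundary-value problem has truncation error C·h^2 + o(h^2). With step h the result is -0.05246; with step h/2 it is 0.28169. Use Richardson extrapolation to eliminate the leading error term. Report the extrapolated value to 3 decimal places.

0.393

Extrapolated value = (4·A(h/2) − A(h)) / (4 − 1)
= (4·0.28169 − (-0.05246)) / 3
= 1.17922 / 3 = 0.39307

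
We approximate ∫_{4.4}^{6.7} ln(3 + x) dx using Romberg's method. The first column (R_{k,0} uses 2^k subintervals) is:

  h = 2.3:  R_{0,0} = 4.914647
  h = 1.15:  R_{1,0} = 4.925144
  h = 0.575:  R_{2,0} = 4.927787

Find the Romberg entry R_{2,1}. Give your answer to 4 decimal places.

4.9287

R_{2,1} = 4.927787 + (4.927787 − 4.925144)/3 = 4.928668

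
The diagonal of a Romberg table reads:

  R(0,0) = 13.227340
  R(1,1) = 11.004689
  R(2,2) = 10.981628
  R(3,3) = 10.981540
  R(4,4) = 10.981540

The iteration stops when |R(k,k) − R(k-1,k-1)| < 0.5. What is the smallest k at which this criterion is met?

|R(1,1) − R(0,0)| = 2.222651 ≥ 0.5
|R(2,2) − R(1,1)| = 0.023061 < 0.5

k = 2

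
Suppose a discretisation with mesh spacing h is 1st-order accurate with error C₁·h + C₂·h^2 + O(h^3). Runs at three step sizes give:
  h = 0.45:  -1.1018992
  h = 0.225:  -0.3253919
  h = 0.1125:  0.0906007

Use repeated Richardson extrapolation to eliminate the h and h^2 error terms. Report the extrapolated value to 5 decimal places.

First eliminate the h term (factor 2^1 = 2):
  B₁ = (2·(-0.3253919) − (-1.1018992))/1 = 0.4511154
  B₂ = (2·0.0906007 − (-0.3253919))/1 = 0.5065933
Then eliminate the h^2 term (factor 2^2 = 4):
  (4·0.5065933 − 0.4511154)/3 = 0.5250859

0.52509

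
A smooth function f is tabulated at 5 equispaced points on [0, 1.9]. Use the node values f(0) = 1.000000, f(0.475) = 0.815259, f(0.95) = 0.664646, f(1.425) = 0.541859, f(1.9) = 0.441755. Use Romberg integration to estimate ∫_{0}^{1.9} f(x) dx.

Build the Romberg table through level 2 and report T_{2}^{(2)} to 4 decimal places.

T_{0}^{(0)} (trapezoid, 1 panel, h=1.9000): 1.369667
T_{1}^{(0)} (trapezoid, 2 panels, h=0.9500): 1.316247
T_{2}^{(0)} (trapezoid, 4 panels, h=0.4750): 1.302755
T_{1}^{(1)} = 1.316247 + (1.316247 − 1.369667)/3 = 1.298440
T_{2}^{(1)} = 1.302755 + (1.302755 − 1.316247)/3 = 1.298258
T_{2}^{(2)} = 1.298258 + (1.298258 − 1.298440)/15 = 1.298246

1.2982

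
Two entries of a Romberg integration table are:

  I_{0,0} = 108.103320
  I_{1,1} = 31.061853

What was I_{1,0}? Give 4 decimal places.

50.3222

From I_{1,1} = (4·I_{1,0} − I_{0,0})/3, solve for I_{1,0}:
4·I_{1,0} = 3·31.061853 + 108.103320 = 201.288879
I_{1,0} = 50.322220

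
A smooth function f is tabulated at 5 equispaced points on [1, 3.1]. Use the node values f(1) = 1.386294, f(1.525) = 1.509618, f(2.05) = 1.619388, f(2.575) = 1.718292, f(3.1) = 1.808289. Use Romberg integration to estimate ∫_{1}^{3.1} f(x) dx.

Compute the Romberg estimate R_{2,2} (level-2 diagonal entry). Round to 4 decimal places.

R_{0,0} (trapezoid, 1 panel, h=2.1000): 3.354312
R_{1,0} (trapezoid, 2 panels, h=1.0500): 3.377513
R_{2,0} (trapezoid, 4 panels, h=0.5250): 3.383409
R_{1,1} = 3.377513 + (3.377513 − 3.354312)/3 = 3.385247
R_{2,1} = 3.383409 + (3.383409 − 3.377513)/3 = 3.385374
R_{2,2} = 3.385374 + (3.385374 − 3.385247)/15 = 3.385382

3.3854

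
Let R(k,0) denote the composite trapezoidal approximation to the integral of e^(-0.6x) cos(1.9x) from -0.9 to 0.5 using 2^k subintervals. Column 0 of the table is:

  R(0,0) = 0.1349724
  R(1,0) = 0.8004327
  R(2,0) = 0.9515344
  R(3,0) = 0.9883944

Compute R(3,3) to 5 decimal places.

1.00060

R(1,1) = 0.8004327 + (0.8004327 − 0.1349724)/3 = 1.0222528
R(2,1) = (4·0.9515344 − 0.8004327) / 3 = 1.0019016
R(3,1) = 0.9883944 + (0.9883944 − 0.9515344)/3 = 1.0006811
R(2,2) = 1.0019016 + (1.0019016 − 1.0222528)/15 = 1.0005449
R(3,2) = 1.0006811 + (1.0006811 − 1.0019016)/15 = 1.0005997
R(3,3) = (64·1.0005997 − 1.0005449) / 63 = 1.0006006
(Column j=1 coincides with Simpson's rule on the same nodes.)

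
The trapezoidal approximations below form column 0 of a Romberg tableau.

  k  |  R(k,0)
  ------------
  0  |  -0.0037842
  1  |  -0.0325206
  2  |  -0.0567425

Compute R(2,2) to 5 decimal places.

-0.06633

Richardson extrapolation on the trapezoidal column (denominator 4−1=3):
R(1,1) = -0.0325206 + (-0.0325206 − (-0.0037842))/3 = -0.0420994
R(2,1) = -0.0567425 + (-0.0567425 − (-0.0325206))/3 = -0.0648165
R(2,2) = -0.0648165 + (-0.0648165 − (-0.0420994))/15 = -0.0663310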